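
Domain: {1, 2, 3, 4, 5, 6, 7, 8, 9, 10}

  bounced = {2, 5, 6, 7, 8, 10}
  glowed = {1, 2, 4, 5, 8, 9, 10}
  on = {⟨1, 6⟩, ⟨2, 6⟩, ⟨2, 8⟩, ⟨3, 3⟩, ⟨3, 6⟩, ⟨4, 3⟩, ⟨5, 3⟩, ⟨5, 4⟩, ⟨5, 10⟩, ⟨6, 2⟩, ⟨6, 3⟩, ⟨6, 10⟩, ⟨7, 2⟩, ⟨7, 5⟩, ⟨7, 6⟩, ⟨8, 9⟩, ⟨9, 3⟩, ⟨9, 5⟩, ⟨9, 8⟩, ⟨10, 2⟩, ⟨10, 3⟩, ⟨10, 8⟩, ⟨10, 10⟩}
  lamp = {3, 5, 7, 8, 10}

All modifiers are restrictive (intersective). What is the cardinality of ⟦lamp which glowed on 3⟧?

2

⟦which glowed⟧ = ⟦glowed⟧ = {1, 2, 4, 5, 8, 9, 10}
⟦on 3⟧ = {x : ⟨x, 3⟩ ∈ ⟦on⟧} = {3, 4, 5, 6, 9, 10}
⟦lamp⟧ = {3, 5, 7, 8, 10}
… ∩ ⟦which glowed⟧ = {3, 5, 7, 8, 10} ∩ {1, 2, 4, 5, 8, 9, 10} = {5, 8, 10}
… ∩ ⟦on 3⟧ = {5, 8, 10} ∩ {3, 4, 5, 6, 9, 10} = {5, 10}
⟦lamp which glowed on 3⟧ = {5, 10}, so the cardinality is 2.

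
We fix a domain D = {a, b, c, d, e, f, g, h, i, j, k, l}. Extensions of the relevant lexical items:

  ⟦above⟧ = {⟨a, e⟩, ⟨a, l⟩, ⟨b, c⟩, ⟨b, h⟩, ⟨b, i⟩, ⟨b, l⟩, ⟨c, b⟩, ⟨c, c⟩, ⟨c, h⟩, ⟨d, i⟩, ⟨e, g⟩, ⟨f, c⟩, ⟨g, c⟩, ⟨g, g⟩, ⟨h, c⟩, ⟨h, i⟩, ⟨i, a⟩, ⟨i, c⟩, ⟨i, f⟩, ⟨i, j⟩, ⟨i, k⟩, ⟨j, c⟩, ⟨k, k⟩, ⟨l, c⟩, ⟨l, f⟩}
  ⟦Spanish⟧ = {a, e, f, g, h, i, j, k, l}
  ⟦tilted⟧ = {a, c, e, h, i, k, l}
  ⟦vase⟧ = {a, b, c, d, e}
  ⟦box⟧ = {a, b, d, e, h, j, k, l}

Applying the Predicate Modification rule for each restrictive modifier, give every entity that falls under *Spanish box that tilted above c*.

{h, l}

⟦that tilted⟧ = ⟦tilted⟧ = {a, c, e, h, i, k, l}
⟦above c⟧ = {x : ⟨x, c⟩ ∈ ⟦above⟧} = {b, c, f, g, h, i, j, l}
⟦box⟧ = {a, b, d, e, h, j, k, l}
… ∩ ⟦that tilted⟧ = {a, b, d, e, h, j, k, l} ∩ {a, c, e, h, i, k, l} = {a, e, h, k, l}
… ∩ ⟦above c⟧ = {a, e, h, k, l} ∩ {b, c, f, g, h, i, j, l} = {h, l}
… ∩ ⟦Spanish⟧ = {h, l} ∩ {a, e, f, g, h, i, j, k, l} = {h, l}
So ⟦Spanish box that tilted above c⟧ = {h, l}.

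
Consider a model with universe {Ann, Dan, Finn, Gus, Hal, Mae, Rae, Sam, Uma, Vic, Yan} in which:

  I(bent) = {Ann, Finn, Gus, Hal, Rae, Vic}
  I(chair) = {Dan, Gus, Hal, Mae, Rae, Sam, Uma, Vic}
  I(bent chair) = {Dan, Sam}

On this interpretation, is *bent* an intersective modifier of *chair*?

no

⟦bent⟧ ∩ ⟦chair⟧ = {Ann, Finn, Gus, Hal, Rae, Vic} ∩ {Dan, Gus, Hal, Mae, Rae, Sam, Uma, Vic} = {Gus, Hal, Rae, Vic}
Observed ⟦bent chair⟧ = {Dan, Sam}.
These differ, so the modifier is not intersective in this model.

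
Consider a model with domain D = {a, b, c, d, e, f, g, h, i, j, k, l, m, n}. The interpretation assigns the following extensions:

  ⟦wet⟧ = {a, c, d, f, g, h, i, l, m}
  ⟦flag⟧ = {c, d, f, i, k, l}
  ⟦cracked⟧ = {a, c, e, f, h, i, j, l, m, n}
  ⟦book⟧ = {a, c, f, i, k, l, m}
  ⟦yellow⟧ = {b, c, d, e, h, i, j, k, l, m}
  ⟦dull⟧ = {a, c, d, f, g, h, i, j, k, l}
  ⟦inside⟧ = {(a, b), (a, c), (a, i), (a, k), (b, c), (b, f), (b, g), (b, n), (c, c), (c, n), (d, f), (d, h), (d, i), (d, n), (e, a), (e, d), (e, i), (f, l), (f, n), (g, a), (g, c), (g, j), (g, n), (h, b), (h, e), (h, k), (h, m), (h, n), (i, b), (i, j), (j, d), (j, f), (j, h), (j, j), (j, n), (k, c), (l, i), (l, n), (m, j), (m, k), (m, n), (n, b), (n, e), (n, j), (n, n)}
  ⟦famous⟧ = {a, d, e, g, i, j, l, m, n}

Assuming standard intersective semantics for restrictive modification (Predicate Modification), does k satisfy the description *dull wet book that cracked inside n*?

no

⟦that cracked⟧ = ⟦cracked⟧ = {a, c, e, f, h, i, j, l, m, n}
⟦inside n⟧ = {x : ⟨x, n⟩ ∈ ⟦inside⟧} = {b, c, d, f, g, h, j, l, m, n}
⟦book⟧ = {a, c, f, i, k, l, m}
… ∩ ⟦that cracked⟧ = {a, c, f, i, k, l, m} ∩ {a, c, e, f, h, i, j, l, m, n} = {a, c, f, i, l, m}
… ∩ ⟦inside n⟧ = {a, c, f, i, l, m} ∩ {b, c, d, f, g, h, j, l, m, n} = {c, f, l, m}
… ∩ ⟦dull⟧ = {c, f, l, m} ∩ {a, c, d, f, g, h, i, j, k, l} = {c, f, l}
… ∩ ⟦wet⟧ = {c, f, l} ∩ {a, c, d, f, g, h, i, l, m} = {c, f, l}
⟦dull wet book that cracked inside n⟧ = {c, f, l}; k ∉ this set.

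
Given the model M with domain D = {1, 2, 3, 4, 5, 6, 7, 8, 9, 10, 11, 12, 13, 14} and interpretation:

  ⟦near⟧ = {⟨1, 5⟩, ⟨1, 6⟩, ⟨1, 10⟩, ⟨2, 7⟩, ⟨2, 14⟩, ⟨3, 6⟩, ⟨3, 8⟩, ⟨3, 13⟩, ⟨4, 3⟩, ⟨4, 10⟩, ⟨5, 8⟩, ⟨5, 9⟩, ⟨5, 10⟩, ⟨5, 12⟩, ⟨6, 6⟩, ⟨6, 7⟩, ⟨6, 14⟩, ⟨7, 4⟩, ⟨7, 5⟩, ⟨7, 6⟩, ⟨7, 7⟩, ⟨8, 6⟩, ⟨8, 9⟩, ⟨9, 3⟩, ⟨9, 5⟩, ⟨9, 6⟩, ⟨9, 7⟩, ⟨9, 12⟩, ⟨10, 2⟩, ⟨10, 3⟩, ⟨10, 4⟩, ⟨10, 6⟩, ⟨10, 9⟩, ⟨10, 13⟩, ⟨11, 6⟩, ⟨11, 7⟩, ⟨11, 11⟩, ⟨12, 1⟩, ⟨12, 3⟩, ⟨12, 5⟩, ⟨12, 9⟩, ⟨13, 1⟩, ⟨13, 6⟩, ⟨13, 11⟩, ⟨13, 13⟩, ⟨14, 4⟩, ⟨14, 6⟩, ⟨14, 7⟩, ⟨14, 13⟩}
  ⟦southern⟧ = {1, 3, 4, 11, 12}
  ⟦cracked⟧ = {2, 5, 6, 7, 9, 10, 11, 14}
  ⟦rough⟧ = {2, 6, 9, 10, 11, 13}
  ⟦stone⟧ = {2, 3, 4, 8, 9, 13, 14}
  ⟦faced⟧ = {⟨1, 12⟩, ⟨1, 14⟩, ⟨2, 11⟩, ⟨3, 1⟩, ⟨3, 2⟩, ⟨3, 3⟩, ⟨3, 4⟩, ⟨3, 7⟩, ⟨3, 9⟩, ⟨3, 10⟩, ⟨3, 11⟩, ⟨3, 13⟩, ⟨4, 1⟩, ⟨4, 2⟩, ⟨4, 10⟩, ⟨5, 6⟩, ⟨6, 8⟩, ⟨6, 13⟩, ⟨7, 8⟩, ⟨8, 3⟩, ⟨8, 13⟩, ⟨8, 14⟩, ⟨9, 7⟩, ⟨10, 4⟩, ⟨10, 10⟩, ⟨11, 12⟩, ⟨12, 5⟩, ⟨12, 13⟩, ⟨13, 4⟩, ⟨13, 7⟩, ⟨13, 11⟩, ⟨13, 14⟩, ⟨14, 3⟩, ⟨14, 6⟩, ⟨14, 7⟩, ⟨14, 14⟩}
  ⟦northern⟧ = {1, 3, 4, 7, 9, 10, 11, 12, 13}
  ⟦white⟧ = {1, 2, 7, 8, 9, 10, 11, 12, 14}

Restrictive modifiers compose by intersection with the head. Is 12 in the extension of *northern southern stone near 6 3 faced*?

no

⟦near 6⟧ = {x : ⟨x, 6⟩ ∈ ⟦near⟧} = {1, 3, 6, 7, 8, 9, 10, 11, 13, 14}
⟦3 faced⟧ = {x : ⟨3, x⟩ ∈ ⟦faced⟧} = {1, 2, 3, 4, 7, 9, 10, 11, 13}
⟦stone⟧ = {2, 3, 4, 8, 9, 13, 14}
… ∩ ⟦near 6⟧ = {2, 3, 4, 8, 9, 13, 14} ∩ {1, 3, 6, 7, 8, 9, 10, 11, 13, 14} = {3, 8, 9, 13, 14}
… ∩ ⟦3 faced⟧ = {3, 8, 9, 13, 14} ∩ {1, 2, 3, 4, 7, 9, 10, 11, 13} = {3, 9, 13}
… ∩ ⟦northern⟧ = {3, 9, 13} ∩ {1, 3, 4, 7, 9, 10, 11, 12, 13} = {3, 9, 13}
… ∩ ⟦southern⟧ = {3, 9, 13} ∩ {1, 3, 4, 11, 12} = {3}
⟦northern southern stone near 6 3 faced⟧ = {3}; 12 ∉ this set.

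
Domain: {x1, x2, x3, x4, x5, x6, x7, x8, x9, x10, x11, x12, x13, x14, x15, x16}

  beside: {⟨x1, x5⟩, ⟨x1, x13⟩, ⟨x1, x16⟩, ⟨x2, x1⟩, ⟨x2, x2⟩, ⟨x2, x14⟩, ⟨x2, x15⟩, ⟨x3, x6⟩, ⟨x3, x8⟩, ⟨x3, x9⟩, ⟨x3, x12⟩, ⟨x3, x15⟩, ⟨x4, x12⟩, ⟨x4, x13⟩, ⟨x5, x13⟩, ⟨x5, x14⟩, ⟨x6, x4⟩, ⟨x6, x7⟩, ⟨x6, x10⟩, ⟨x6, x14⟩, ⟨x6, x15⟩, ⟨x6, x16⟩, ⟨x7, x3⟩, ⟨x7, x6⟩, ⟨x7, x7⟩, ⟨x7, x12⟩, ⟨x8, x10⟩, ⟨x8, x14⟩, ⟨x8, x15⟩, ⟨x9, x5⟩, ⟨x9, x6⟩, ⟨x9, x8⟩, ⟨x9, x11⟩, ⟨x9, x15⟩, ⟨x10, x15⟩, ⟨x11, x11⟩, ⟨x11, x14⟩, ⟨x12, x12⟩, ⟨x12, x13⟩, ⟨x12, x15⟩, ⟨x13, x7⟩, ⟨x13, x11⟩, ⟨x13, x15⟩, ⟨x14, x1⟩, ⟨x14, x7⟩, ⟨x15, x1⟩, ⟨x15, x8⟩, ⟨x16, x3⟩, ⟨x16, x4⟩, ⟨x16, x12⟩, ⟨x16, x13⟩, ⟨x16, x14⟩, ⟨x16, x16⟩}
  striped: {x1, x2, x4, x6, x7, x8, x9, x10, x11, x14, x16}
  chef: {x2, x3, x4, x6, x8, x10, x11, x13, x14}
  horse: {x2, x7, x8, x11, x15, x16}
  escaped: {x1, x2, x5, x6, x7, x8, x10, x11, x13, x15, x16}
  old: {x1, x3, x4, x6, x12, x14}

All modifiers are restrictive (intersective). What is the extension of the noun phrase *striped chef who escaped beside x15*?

⟦who escaped⟧ = ⟦escaped⟧ = {x1, x2, x5, x6, x7, x8, x10, x11, x13, x15, x16}
⟦beside x15⟧ = {x : ⟨x, x15⟩ ∈ ⟦beside⟧} = {x2, x3, x6, x8, x9, x10, x12, x13}
⟦chef⟧ = {x2, x3, x4, x6, x8, x10, x11, x13, x14}
… ∩ ⟦who escaped⟧ = {x2, x3, x4, x6, x8, x10, x11, x13, x14} ∩ {x1, x2, x5, x6, x7, x8, x10, x11, x13, x15, x16} = {x2, x6, x8, x10, x11, x13}
… ∩ ⟦beside x15⟧ = {x2, x6, x8, x10, x11, x13} ∩ {x2, x3, x6, x8, x9, x10, x12, x13} = {x2, x6, x8, x10, x13}
… ∩ ⟦striped⟧ = {x2, x6, x8, x10, x13} ∩ {x1, x2, x4, x6, x7, x8, x9, x10, x11, x14, x16} = {x2, x6, x8, x10}
So ⟦striped chef who escaped beside x15⟧ = {x2, x6, x8, x10}.

{x2, x6, x8, x10}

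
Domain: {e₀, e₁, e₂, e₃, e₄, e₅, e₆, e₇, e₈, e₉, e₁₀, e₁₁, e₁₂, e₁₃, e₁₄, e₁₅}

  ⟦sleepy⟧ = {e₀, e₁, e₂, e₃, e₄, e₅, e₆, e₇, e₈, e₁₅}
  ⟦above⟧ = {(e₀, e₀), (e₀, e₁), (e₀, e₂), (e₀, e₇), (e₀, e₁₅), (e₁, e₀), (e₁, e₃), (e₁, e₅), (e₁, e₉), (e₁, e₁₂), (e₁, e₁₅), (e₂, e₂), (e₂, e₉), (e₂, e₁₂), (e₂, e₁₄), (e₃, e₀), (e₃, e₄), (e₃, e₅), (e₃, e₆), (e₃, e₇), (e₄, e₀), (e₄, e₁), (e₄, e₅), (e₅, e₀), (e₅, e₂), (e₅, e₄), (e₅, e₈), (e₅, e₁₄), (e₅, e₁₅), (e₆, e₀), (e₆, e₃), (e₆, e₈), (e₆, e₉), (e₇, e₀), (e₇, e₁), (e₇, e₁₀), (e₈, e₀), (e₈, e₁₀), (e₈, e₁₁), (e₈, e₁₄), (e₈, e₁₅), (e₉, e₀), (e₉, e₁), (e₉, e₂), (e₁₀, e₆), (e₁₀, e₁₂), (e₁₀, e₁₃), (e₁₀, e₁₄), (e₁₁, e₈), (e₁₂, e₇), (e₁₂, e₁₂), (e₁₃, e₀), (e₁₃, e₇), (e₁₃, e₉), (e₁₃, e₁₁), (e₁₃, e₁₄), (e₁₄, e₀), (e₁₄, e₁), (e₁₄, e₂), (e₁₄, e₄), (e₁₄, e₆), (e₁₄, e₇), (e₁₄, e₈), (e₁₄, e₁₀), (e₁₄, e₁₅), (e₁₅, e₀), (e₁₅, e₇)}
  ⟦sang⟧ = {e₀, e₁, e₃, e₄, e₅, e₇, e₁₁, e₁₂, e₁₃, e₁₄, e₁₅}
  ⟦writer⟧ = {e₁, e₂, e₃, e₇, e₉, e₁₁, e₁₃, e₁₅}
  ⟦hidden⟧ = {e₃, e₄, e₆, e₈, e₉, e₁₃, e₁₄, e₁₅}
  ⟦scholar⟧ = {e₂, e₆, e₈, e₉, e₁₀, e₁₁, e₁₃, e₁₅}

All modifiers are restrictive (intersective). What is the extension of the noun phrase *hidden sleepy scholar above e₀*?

{e₆, e₈, e₁₅}

⟦above e₀⟧ = {x : ⟨x, e₀⟩ ∈ ⟦above⟧} = {e₀, e₁, e₃, e₄, e₅, e₆, e₇, e₈, e₉, e₁₃, e₁₄, e₁₅}
⟦scholar⟧ = {e₂, e₆, e₈, e₉, e₁₀, e₁₁, e₁₃, e₁₅}
… ∩ ⟦above e₀⟧ = {e₂, e₆, e₈, e₉, e₁₀, e₁₁, e₁₃, e₁₅} ∩ {e₀, e₁, e₃, e₄, e₅, e₆, e₇, e₈, e₉, e₁₃, e₁₄, e₁₅} = {e₆, e₈, e₉, e₁₃, e₁₅}
… ∩ ⟦hidden⟧ = {e₆, e₈, e₉, e₁₃, e₁₅} ∩ {e₃, e₄, e₆, e₈, e₉, e₁₃, e₁₄, e₁₅} = {e₆, e₈, e₉, e₁₃, e₁₅}
… ∩ ⟦sleepy⟧ = {e₆, e₈, e₉, e₁₃, e₁₅} ∩ {e₀, e₁, e₂, e₃, e₄, e₅, e₆, e₇, e₈, e₁₅} = {e₆, e₈, e₁₅}
So ⟦hidden sleepy scholar above e₀⟧ = {e₆, e₈, e₁₅}.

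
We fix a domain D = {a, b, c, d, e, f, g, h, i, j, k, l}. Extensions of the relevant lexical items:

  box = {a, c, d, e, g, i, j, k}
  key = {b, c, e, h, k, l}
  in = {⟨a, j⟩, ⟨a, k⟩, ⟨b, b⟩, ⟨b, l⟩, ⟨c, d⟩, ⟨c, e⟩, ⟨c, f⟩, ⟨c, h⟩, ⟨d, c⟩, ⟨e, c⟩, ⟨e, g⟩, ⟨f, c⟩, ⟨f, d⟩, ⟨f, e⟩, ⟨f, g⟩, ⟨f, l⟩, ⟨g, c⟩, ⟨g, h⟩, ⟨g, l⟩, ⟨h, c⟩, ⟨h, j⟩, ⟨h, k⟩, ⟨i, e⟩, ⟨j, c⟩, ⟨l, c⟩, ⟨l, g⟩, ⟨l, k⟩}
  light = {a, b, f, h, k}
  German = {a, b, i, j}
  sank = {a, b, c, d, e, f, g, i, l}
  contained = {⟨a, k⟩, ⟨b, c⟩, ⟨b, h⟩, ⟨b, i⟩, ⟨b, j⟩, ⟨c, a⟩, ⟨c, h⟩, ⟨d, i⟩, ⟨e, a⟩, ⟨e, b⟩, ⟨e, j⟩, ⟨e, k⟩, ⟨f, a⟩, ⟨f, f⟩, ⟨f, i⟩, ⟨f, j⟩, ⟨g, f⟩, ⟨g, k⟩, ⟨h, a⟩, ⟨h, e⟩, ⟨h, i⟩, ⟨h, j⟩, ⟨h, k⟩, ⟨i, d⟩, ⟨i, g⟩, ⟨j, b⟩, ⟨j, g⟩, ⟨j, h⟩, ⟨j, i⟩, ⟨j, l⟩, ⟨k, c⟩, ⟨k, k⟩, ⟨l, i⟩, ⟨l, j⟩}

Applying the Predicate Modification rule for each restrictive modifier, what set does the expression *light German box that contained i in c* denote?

⟦that contained i⟧ = {x : ⟨x, i⟩ ∈ ⟦contained⟧} = {b, d, f, h, j, l}
⟦in c⟧ = {x : ⟨x, c⟩ ∈ ⟦in⟧} = {d, e, f, g, h, j, l}
⟦box⟧ = {a, c, d, e, g, i, j, k}
… ∩ ⟦that contained i⟧ = {a, c, d, e, g, i, j, k} ∩ {b, d, f, h, j, l} = {d, j}
… ∩ ⟦in c⟧ = {d, j} ∩ {d, e, f, g, h, j, l} = {d, j}
… ∩ ⟦light⟧ = {d, j} ∩ {a, b, f, h, k} = ∅
… ∩ ⟦German⟧ = ∅ ∩ {a, b, i, j} = ∅
So ⟦light German box that contained i in c⟧ = {}.

{}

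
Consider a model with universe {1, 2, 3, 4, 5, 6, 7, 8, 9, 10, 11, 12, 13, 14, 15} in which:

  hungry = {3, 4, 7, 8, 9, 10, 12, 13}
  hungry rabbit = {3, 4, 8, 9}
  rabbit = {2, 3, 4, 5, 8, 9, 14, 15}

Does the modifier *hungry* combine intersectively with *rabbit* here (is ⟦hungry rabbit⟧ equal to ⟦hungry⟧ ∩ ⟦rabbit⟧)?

⟦hungry⟧ ∩ ⟦rabbit⟧ = {3, 4, 7, 8, 9, 10, 12, 13} ∩ {2, 3, 4, 5, 8, 9, 14, 15} = {3, 4, 8, 9}
Observed ⟦hungry rabbit⟧ = {3, 4, 8, 9}.
These coincide, so the modifier is intersective here.

yes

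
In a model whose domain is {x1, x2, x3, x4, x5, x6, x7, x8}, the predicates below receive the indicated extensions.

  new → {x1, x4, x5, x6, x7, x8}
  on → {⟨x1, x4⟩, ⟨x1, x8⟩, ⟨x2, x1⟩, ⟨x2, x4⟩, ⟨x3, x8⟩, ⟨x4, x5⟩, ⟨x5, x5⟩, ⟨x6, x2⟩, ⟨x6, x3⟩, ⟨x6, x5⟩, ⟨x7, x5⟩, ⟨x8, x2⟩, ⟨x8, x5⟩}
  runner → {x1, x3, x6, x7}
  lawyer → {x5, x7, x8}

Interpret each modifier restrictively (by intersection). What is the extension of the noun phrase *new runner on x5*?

{x6, x7}

⟦on x5⟧ = {x : ⟨x, x5⟩ ∈ ⟦on⟧} = {x4, x5, x6, x7, x8}
⟦runner⟧ = {x1, x3, x6, x7}
… ∩ ⟦on x5⟧ = {x1, x3, x6, x7} ∩ {x4, x5, x6, x7, x8} = {x6, x7}
… ∩ ⟦new⟧ = {x6, x7} ∩ {x1, x4, x5, x6, x7, x8} = {x6, x7}
So ⟦new runner on x5⟧ = {x6, x7}.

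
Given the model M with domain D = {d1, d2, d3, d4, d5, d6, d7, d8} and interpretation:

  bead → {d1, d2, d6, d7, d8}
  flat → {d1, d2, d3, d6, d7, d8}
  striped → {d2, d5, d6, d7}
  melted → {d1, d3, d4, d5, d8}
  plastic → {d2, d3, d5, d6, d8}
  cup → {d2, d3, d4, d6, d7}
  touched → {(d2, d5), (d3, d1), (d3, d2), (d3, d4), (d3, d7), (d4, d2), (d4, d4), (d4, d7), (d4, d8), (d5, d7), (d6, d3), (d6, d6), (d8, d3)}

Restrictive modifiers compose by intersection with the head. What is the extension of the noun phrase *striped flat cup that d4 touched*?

{d2, d7}

⟦that d4 touched⟧ = {x : ⟨d4, x⟩ ∈ ⟦touched⟧} = {d2, d4, d7, d8}
⟦cup⟧ = {d2, d3, d4, d6, d7}
… ∩ ⟦that d4 touched⟧ = {d2, d3, d4, d6, d7} ∩ {d2, d4, d7, d8} = {d2, d4, d7}
… ∩ ⟦striped⟧ = {d2, d4, d7} ∩ {d2, d5, d6, d7} = {d2, d7}
… ∩ ⟦flat⟧ = {d2, d7} ∩ {d1, d2, d3, d6, d7, d8} = {d2, d7}
So ⟦striped flat cup that d4 touched⟧ = {d2, d7}.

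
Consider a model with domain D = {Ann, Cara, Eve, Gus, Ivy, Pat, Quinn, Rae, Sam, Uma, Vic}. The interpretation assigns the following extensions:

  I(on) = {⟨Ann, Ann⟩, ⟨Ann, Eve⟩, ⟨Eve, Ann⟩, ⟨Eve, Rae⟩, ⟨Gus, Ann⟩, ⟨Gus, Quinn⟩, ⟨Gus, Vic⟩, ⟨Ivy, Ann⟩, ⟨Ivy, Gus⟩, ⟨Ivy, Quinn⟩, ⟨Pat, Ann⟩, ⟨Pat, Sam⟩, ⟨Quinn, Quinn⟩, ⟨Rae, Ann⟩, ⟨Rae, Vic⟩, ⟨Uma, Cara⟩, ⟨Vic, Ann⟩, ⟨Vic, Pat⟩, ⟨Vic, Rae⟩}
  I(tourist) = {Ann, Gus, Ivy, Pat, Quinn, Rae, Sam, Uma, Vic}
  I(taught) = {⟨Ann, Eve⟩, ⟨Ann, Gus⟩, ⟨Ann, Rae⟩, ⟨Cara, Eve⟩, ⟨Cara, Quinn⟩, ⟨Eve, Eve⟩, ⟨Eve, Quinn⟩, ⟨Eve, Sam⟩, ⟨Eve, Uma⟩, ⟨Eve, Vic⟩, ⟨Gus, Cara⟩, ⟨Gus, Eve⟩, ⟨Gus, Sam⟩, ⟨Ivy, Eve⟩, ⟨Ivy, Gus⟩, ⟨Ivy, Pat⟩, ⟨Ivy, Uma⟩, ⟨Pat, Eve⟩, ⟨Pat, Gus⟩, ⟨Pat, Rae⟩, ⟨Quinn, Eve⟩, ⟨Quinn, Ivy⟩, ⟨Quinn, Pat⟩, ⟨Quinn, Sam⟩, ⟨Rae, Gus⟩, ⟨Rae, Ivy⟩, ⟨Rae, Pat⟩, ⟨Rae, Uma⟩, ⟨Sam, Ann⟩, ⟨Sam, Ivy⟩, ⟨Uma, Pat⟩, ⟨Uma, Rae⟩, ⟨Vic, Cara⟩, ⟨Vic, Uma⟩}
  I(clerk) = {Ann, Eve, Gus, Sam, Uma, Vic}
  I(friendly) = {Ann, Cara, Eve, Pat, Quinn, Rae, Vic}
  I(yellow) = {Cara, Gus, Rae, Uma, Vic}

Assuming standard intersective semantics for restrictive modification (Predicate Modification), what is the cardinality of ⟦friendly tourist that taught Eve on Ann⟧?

2

⟦that taught Eve⟧ = {x : ⟨x, Eve⟩ ∈ ⟦taught⟧} = {Ann, Cara, Eve, Gus, Ivy, Pat, Quinn}
⟦on Ann⟧ = {x : ⟨x, Ann⟩ ∈ ⟦on⟧} = {Ann, Eve, Gus, Ivy, Pat, Rae, Vic}
⟦tourist⟧ = {Ann, Gus, Ivy, Pat, Quinn, Rae, Sam, Uma, Vic}
… ∩ ⟦that taught Eve⟧ = {Ann, Gus, Ivy, Pat, Quinn, Rae, Sam, Uma, Vic} ∩ {Ann, Cara, Eve, Gus, Ivy, Pat, Quinn} = {Ann, Gus, Ivy, Pat, Quinn}
… ∩ ⟦on Ann⟧ = {Ann, Gus, Ivy, Pat, Quinn} ∩ {Ann, Eve, Gus, Ivy, Pat, Rae, Vic} = {Ann, Gus, Ivy, Pat}
… ∩ ⟦friendly⟧ = {Ann, Gus, Ivy, Pat} ∩ {Ann, Cara, Eve, Pat, Quinn, Rae, Vic} = {Ann, Pat}
⟦friendly tourist that taught Eve on Ann⟧ = {Ann, Pat}, so the cardinality is 2.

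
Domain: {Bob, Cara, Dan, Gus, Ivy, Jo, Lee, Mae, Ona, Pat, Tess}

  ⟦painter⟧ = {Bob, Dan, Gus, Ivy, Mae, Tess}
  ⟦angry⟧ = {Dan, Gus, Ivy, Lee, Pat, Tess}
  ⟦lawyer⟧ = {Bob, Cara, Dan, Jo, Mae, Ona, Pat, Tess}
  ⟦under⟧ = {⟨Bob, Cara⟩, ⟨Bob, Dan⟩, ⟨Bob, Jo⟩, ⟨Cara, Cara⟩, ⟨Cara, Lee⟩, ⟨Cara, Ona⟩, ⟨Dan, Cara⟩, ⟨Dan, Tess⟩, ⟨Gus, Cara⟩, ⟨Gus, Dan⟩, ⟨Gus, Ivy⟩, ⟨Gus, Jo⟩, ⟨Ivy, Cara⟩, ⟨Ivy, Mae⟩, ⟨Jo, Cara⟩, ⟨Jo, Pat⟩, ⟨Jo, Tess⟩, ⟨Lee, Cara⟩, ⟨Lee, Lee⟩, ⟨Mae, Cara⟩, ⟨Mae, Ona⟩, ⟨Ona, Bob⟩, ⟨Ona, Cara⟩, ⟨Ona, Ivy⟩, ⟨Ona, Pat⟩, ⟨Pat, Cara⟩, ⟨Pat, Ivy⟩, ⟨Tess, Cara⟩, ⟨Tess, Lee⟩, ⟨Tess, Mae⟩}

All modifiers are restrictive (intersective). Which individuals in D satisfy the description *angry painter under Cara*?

{Dan, Gus, Ivy, Tess}

⟦under Cara⟧ = {x : ⟨x, Cara⟩ ∈ ⟦under⟧} = {Bob, Cara, Dan, Gus, Ivy, Jo, Lee, Mae, Ona, Pat, Tess}
⟦painter⟧ = {Bob, Dan, Gus, Ivy, Mae, Tess}
… ∩ ⟦under Cara⟧ = {Bob, Dan, Gus, Ivy, Mae, Tess} ∩ {Bob, Cara, Dan, Gus, Ivy, Jo, Lee, Mae, Ona, Pat, Tess} = {Bob, Dan, Gus, Ivy, Mae, Tess}
… ∩ ⟦angry⟧ = {Bob, Dan, Gus, Ivy, Mae, Tess} ∩ {Dan, Gus, Ivy, Lee, Pat, Tess} = {Dan, Gus, Ivy, Tess}
So ⟦angry painter under Cara⟧ = {Dan, Gus, Ivy, Tess}.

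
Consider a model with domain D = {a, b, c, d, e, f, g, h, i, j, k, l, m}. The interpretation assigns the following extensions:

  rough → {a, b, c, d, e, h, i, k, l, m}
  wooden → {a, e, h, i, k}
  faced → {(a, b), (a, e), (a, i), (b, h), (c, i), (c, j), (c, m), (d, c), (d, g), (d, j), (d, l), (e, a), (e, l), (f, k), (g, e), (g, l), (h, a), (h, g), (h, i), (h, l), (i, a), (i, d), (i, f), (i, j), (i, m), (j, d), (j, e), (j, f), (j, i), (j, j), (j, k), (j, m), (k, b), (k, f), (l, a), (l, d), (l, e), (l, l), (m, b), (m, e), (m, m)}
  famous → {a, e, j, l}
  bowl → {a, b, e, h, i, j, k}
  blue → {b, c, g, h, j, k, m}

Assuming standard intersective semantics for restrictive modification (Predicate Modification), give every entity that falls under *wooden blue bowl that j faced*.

⟦that j faced⟧ = {x : ⟨j, x⟩ ∈ ⟦faced⟧} = {d, e, f, i, j, k, m}
⟦bowl⟧ = {a, b, e, h, i, j, k}
… ∩ ⟦that j faced⟧ = {a, b, e, h, i, j, k} ∩ {d, e, f, i, j, k, m} = {e, i, j, k}
… ∩ ⟦wooden⟧ = {e, i, j, k} ∩ {a, e, h, i, k} = {e, i, k}
… ∩ ⟦blue⟧ = {e, i, k} ∩ {b, c, g, h, j, k, m} = {k}
So ⟦wooden blue bowl that j faced⟧ = {k}.

{k}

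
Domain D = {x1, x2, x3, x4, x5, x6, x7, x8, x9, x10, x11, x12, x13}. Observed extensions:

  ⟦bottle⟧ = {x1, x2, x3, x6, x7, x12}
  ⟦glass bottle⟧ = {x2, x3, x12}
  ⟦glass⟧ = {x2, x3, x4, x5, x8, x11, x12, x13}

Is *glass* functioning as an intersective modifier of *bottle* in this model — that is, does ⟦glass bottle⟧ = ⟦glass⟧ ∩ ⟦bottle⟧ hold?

⟦glass⟧ ∩ ⟦bottle⟧ = {x2, x3, x4, x5, x8, x11, x12, x13} ∩ {x1, x2, x3, x6, x7, x12} = {x2, x3, x12}
Observed ⟦glass bottle⟧ = {x2, x3, x12}.
These coincide, so the modifier is intersective here.

yes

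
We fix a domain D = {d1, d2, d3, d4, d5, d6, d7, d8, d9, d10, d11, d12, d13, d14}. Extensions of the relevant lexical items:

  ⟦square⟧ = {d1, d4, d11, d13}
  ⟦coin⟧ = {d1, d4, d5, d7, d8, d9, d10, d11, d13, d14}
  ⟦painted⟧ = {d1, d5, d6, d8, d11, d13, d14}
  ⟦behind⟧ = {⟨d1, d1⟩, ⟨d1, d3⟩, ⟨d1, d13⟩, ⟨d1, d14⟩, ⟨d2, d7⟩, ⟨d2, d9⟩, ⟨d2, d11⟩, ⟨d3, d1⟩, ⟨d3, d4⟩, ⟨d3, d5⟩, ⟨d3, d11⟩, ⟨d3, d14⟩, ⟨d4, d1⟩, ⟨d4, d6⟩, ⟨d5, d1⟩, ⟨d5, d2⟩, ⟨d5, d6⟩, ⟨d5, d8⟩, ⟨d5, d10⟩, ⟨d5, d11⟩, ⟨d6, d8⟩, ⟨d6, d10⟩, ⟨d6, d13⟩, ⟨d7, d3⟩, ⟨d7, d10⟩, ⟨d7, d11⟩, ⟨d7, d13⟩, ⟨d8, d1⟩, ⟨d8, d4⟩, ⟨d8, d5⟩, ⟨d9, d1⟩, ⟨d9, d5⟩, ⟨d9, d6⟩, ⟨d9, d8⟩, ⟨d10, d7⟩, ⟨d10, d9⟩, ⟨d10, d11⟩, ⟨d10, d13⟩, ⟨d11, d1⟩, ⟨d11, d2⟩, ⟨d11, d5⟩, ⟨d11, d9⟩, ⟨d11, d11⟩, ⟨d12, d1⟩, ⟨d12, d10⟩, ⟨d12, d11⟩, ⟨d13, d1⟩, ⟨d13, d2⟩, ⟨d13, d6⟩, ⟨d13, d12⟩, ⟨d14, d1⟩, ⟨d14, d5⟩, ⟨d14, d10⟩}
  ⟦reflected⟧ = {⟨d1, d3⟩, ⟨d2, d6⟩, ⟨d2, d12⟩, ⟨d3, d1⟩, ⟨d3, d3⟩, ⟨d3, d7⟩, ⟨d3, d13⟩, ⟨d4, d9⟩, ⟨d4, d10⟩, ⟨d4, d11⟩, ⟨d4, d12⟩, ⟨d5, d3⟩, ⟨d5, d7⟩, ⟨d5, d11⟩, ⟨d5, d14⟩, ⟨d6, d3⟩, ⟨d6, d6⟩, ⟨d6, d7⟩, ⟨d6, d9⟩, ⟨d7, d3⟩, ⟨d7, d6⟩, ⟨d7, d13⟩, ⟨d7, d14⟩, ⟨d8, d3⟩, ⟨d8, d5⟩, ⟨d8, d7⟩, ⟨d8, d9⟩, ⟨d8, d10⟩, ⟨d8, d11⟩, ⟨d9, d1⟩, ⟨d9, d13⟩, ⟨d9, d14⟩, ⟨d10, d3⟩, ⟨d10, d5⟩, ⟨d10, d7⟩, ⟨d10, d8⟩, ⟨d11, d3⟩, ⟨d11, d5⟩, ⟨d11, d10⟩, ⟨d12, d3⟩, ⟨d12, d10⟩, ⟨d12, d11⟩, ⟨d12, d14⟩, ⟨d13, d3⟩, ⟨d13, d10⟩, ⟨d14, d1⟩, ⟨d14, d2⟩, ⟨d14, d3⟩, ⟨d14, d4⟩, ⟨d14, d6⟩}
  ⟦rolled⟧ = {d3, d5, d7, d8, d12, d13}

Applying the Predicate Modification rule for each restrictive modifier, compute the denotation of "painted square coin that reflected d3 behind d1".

{d1, d11, d13}

⟦that reflected d3⟧ = {x : ⟨x, d3⟩ ∈ ⟦reflected⟧} = {d1, d3, d5, d6, d7, d8, d10, d11, d12, d13, d14}
⟦behind d1⟧ = {x : ⟨x, d1⟩ ∈ ⟦behind⟧} = {d1, d3, d4, d5, d8, d9, d11, d12, d13, d14}
⟦coin⟧ = {d1, d4, d5, d7, d8, d9, d10, d11, d13, d14}
… ∩ ⟦that reflected d3⟧ = {d1, d4, d5, d7, d8, d9, d10, d11, d13, d14} ∩ {d1, d3, d5, d6, d7, d8, d10, d11, d12, d13, d14} = {d1, d5, d7, d8, d10, d11, d13, d14}
… ∩ ⟦behind d1⟧ = {d1, d5, d7, d8, d10, d11, d13, d14} ∩ {d1, d3, d4, d5, d8, d9, d11, d12, d13, d14} = {d1, d5, d8, d11, d13, d14}
… ∩ ⟦painted⟧ = {d1, d5, d8, d11, d13, d14} ∩ {d1, d5, d6, d8, d11, d13, d14} = {d1, d5, d8, d11, d13, d14}
… ∩ ⟦square⟧ = {d1, d5, d8, d11, d13, d14} ∩ {d1, d4, d11, d13} = {d1, d11, d13}
So ⟦painted square coin that reflected d3 behind d1⟧ = {d1, d11, d13}.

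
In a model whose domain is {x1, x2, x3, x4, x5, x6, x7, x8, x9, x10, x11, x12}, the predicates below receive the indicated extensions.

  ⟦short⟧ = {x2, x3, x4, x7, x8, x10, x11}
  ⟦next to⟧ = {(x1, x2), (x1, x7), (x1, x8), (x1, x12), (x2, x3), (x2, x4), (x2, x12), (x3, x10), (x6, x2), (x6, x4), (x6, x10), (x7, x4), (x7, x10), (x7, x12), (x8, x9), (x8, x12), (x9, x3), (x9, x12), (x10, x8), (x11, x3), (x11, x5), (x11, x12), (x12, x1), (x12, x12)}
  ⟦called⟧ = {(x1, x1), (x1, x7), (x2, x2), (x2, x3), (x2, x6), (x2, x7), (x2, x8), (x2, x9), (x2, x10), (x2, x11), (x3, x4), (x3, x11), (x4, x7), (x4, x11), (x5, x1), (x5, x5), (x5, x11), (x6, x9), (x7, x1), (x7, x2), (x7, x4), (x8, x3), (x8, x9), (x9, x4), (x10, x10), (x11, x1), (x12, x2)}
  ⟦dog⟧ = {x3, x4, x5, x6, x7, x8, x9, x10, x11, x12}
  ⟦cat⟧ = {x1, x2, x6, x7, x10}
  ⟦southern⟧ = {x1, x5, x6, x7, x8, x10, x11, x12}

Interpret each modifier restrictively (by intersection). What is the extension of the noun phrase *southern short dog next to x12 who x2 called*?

{x7, x8, x11}

⟦next to x12⟧ = {x : ⟨x, x12⟩ ∈ ⟦next to⟧} = {x1, x2, x7, x8, x9, x11, x12}
⟦who x2 called⟧ = {x : ⟨x2, x⟩ ∈ ⟦called⟧} = {x2, x3, x6, x7, x8, x9, x10, x11}
⟦dog⟧ = {x3, x4, x5, x6, x7, x8, x9, x10, x11, x12}
… ∩ ⟦next to x12⟧ = {x3, x4, x5, x6, x7, x8, x9, x10, x11, x12} ∩ {x1, x2, x7, x8, x9, x11, x12} = {x7, x8, x9, x11, x12}
… ∩ ⟦who x2 called⟧ = {x7, x8, x9, x11, x12} ∩ {x2, x3, x6, x7, x8, x9, x10, x11} = {x7, x8, x9, x11}
… ∩ ⟦southern⟧ = {x7, x8, x9, x11} ∩ {x1, x5, x6, x7, x8, x10, x11, x12} = {x7, x8, x11}
… ∩ ⟦short⟧ = {x7, x8, x11} ∩ {x2, x3, x4, x7, x8, x10, x11} = {x7, x8, x11}
So ⟦southern short dog next to x12 who x2 called⟧ = {x7, x8, x11}.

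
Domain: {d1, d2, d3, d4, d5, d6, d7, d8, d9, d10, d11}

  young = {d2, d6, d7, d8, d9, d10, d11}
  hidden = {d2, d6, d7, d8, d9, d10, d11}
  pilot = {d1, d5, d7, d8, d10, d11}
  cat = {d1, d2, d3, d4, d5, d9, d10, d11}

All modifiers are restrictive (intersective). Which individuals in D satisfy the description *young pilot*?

⟦pilot⟧ = {d1, d5, d7, d8, d10, d11}
… ∩ ⟦young⟧ = {d1, d5, d7, d8, d10, d11} ∩ {d2, d6, d7, d8, d9, d10, d11} = {d7, d8, d10, d11}
So ⟦young pilot⟧ = {d7, d8, d10, d11}.

{d7, d8, d10, d11}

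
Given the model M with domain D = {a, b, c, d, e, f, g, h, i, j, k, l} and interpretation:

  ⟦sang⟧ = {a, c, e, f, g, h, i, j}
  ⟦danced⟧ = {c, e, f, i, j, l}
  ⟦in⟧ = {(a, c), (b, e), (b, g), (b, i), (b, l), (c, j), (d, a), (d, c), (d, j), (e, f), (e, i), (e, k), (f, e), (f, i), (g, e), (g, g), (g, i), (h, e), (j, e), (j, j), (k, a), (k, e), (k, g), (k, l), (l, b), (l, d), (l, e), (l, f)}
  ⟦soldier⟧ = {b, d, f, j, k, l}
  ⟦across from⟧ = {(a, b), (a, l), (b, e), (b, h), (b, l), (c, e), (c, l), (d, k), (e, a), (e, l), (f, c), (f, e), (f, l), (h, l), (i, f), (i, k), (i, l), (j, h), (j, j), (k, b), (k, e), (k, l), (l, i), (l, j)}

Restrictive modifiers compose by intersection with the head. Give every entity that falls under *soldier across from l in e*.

⟦across from l⟧ = {x : ⟨x, l⟩ ∈ ⟦across from⟧} = {a, b, c, e, f, h, i, k}
⟦in e⟧ = {x : ⟨x, e⟩ ∈ ⟦in⟧} = {b, f, g, h, j, k, l}
⟦soldier⟧ = {b, d, f, j, k, l}
… ∩ ⟦across from l⟧ = {b, d, f, j, k, l} ∩ {a, b, c, e, f, h, i, k} = {b, f, k}
… ∩ ⟦in e⟧ = {b, f, k} ∩ {b, f, g, h, j, k, l} = {b, f, k}
So ⟦soldier across from l in e⟧ = {b, f, k}.

{b, f, k}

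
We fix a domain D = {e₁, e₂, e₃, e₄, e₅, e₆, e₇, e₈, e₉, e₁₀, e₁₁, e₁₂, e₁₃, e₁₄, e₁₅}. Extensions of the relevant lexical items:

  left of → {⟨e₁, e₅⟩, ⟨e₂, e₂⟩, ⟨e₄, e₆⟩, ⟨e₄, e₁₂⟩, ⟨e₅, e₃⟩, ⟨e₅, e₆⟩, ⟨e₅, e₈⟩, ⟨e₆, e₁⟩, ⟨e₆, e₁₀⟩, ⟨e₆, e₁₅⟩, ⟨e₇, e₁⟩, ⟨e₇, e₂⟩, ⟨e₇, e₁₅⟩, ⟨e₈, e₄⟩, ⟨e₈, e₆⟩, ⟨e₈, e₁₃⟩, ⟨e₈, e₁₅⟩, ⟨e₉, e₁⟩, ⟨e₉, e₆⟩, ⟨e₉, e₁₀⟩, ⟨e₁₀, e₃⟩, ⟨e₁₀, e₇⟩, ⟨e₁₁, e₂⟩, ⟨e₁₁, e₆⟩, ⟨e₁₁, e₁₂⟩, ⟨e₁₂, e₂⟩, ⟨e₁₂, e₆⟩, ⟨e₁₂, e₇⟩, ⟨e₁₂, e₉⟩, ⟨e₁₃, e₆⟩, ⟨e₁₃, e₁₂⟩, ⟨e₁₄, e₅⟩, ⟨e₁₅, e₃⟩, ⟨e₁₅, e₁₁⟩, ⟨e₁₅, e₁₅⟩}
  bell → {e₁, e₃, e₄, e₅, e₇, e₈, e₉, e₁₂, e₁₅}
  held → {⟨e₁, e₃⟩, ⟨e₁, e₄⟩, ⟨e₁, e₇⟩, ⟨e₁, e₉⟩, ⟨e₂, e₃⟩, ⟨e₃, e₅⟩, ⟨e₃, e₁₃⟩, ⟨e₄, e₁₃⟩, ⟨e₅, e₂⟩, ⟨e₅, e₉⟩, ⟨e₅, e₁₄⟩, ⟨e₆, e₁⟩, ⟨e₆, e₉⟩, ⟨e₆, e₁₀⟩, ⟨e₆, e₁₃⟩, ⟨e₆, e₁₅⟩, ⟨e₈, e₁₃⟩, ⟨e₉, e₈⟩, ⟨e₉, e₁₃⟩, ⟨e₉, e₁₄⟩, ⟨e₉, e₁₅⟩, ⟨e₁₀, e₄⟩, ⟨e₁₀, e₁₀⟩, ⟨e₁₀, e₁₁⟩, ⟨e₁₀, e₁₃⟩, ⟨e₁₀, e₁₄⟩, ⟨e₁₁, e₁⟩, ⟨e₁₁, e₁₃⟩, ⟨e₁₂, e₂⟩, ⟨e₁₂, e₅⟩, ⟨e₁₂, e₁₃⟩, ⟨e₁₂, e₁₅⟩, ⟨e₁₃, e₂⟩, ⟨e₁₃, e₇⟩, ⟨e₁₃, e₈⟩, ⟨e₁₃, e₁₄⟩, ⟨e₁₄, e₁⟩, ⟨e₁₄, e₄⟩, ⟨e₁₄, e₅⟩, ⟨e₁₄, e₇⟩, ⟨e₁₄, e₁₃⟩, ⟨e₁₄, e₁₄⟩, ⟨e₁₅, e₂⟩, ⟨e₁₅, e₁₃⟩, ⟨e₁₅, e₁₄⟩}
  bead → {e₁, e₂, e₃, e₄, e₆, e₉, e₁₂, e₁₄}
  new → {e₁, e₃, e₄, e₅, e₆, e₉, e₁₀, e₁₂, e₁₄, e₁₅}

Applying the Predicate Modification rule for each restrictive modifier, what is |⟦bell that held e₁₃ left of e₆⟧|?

4

⟦that held e₁₃⟧ = {x : ⟨x, e₁₃⟩ ∈ ⟦held⟧} = {e₃, e₄, e₆, e₈, e₉, e₁₀, e₁₁, e₁₂, e₁₄, e₁₅}
⟦left of e₆⟧ = {x : ⟨x, e₆⟩ ∈ ⟦left of⟧} = {e₄, e₅, e₈, e₉, e₁₁, e₁₂, e₁₃}
⟦bell⟧ = {e₁, e₃, e₄, e₅, e₇, e₈, e₉, e₁₂, e₁₅}
… ∩ ⟦that held e₁₃⟧ = {e₁, e₃, e₄, e₅, e₇, e₈, e₉, e₁₂, e₁₅} ∩ {e₃, e₄, e₆, e₈, e₉, e₁₀, e₁₁, e₁₂, e₁₄, e₁₅} = {e₃, e₄, e₈, e₉, e₁₂, e₁₅}
… ∩ ⟦left of e₆⟧ = {e₃, e₄, e₈, e₉, e₁₂, e₁₅} ∩ {e₄, e₅, e₈, e₉, e₁₁, e₁₂, e₁₃} = {e₄, e₈, e₉, e₁₂}
⟦bell that held e₁₃ left of e₆⟧ = {e₄, e₈, e₉, e₁₂}, so the cardinality is 4.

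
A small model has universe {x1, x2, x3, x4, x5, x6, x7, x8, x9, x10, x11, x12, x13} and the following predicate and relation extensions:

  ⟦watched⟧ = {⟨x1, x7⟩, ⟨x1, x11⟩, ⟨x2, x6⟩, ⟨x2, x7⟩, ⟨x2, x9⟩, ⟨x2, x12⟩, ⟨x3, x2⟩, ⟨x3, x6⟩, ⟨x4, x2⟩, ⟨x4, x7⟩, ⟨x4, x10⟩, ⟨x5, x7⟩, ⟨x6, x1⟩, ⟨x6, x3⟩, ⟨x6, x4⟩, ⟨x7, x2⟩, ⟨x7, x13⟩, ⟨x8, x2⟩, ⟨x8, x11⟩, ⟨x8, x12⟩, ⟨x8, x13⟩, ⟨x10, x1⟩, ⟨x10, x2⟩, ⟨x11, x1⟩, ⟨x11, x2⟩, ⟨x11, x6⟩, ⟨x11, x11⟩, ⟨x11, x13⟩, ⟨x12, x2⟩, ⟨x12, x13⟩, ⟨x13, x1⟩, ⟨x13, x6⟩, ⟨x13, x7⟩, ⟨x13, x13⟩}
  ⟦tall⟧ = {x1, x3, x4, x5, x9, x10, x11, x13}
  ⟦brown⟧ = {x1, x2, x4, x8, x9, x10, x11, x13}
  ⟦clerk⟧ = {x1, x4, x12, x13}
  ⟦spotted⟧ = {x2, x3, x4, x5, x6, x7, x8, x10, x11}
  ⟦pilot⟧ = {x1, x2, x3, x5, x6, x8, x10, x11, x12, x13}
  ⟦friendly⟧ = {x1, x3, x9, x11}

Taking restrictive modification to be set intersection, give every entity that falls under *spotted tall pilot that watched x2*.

⟦that watched x2⟧ = {x : ⟨x, x2⟩ ∈ ⟦watched⟧} = {x3, x4, x7, x8, x10, x11, x12}
⟦pilot⟧ = {x1, x2, x3, x5, x6, x8, x10, x11, x12, x13}
… ∩ ⟦that watched x2⟧ = {x1, x2, x3, x5, x6, x8, x10, x11, x12, x13} ∩ {x3, x4, x7, x8, x10, x11, x12} = {x3, x8, x10, x11, x12}
… ∩ ⟦spotted⟧ = {x3, x8, x10, x11, x12} ∩ {x2, x3, x4, x5, x6, x7, x8, x10, x11} = {x3, x8, x10, x11}
… ∩ ⟦tall⟧ = {x3, x8, x10, x11} ∩ {x1, x3, x4, x5, x9, x10, x11, x13} = {x3, x10, x11}
So ⟦spotted tall pilot that watched x2⟧ = {x3, x10, x11}.

{x3, x10, x11}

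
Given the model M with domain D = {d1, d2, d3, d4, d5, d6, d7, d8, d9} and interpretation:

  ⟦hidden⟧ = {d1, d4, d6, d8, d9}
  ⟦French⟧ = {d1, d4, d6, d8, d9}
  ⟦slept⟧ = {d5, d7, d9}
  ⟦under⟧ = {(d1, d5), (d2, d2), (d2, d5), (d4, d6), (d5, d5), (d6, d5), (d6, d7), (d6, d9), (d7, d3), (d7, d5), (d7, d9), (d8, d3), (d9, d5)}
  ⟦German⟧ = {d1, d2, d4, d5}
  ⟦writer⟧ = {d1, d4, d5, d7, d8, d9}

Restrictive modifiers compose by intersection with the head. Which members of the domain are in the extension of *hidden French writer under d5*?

{d1, d9}

⟦under d5⟧ = {x : ⟨x, d5⟩ ∈ ⟦under⟧} = {d1, d2, d5, d6, d7, d9}
⟦writer⟧ = {d1, d4, d5, d7, d8, d9}
… ∩ ⟦under d5⟧ = {d1, d4, d5, d7, d8, d9} ∩ {d1, d2, d5, d6, d7, d9} = {d1, d5, d7, d9}
… ∩ ⟦hidden⟧ = {d1, d5, d7, d9} ∩ {d1, d4, d6, d8, d9} = {d1, d9}
… ∩ ⟦French⟧ = {d1, d9} ∩ {d1, d4, d6, d8, d9} = {d1, d9}
So ⟦hidden French writer under d5⟧ = {d1, d9}.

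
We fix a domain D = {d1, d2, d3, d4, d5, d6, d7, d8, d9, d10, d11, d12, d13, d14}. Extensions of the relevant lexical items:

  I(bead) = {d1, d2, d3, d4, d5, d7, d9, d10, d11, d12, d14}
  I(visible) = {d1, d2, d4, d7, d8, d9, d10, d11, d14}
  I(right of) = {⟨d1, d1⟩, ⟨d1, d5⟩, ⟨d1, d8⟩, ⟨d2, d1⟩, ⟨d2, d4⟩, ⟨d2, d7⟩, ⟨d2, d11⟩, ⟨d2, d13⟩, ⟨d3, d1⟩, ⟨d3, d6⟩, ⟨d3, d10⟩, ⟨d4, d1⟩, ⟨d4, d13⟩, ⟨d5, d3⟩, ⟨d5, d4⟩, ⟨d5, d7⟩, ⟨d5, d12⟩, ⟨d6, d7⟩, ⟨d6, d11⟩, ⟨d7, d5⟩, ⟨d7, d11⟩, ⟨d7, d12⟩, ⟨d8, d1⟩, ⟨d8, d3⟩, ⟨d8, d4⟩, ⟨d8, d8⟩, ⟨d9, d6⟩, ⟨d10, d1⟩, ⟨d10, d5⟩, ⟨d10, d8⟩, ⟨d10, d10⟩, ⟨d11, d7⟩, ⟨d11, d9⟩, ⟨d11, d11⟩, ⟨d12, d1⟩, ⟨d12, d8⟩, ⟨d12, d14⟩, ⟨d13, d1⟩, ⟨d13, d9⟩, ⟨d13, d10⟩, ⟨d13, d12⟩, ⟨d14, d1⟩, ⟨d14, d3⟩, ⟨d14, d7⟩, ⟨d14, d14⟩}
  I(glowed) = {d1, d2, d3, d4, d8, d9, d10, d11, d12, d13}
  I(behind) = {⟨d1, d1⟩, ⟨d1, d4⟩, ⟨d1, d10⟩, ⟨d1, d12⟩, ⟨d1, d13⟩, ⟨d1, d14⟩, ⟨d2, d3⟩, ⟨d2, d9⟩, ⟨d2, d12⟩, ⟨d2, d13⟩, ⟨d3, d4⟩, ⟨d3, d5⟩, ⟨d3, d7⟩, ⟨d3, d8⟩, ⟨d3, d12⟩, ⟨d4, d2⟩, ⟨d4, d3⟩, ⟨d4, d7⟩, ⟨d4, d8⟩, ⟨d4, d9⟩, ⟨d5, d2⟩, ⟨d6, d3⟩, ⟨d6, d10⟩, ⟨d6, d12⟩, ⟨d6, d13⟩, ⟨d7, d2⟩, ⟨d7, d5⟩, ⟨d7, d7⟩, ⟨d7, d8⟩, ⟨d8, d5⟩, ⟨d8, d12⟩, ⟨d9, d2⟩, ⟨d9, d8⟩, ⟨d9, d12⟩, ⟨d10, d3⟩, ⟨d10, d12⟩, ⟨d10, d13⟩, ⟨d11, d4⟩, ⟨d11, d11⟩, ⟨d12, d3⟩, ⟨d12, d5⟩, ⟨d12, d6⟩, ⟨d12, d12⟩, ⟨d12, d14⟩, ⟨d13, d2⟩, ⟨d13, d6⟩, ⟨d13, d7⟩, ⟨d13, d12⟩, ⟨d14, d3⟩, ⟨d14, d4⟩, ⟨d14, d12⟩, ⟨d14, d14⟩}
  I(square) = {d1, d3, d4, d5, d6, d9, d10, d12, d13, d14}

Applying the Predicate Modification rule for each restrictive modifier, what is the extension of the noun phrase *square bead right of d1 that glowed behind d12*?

⟦right of d1⟧ = {x : ⟨x, d1⟩ ∈ ⟦right of⟧} = {d1, d2, d3, d4, d8, d10, d12, d13, d14}
⟦that glowed⟧ = ⟦glowed⟧ = {d1, d2, d3, d4, d8, d9, d10, d11, d12, d13}
⟦behind d12⟧ = {x : ⟨x, d12⟩ ∈ ⟦behind⟧} = {d1, d2, d3, d6, d8, d9, d10, d12, d13, d14}
⟦bead⟧ = {d1, d2, d3, d4, d5, d7, d9, d10, d11, d12, d14}
… ∩ ⟦right of d1⟧ = {d1, d2, d3, d4, d5, d7, d9, d10, d11, d12, d14} ∩ {d1, d2, d3, d4, d8, d10, d12, d13, d14} = {d1, d2, d3, d4, d10, d12, d14}
… ∩ ⟦that glowed⟧ = {d1, d2, d3, d4, d10, d12, d14} ∩ {d1, d2, d3, d4, d8, d9, d10, d11, d12, d13} = {d1, d2, d3, d4, d10, d12}
… ∩ ⟦behind d12⟧ = {d1, d2, d3, d4, d10, d12} ∩ {d1, d2, d3, d6, d8, d9, d10, d12, d13, d14} = {d1, d2, d3, d10, d12}
… ∩ ⟦square⟧ = {d1, d2, d3, d10, d12} ∩ {d1, d3, d4, d5, d6, d9, d10, d12, d13, d14} = {d1, d3, d10, d12}
So ⟦square bead right of d1 that glowed behind d12⟧ = {d1, d3, d10, d12}.

{d1, d3, d10, d12}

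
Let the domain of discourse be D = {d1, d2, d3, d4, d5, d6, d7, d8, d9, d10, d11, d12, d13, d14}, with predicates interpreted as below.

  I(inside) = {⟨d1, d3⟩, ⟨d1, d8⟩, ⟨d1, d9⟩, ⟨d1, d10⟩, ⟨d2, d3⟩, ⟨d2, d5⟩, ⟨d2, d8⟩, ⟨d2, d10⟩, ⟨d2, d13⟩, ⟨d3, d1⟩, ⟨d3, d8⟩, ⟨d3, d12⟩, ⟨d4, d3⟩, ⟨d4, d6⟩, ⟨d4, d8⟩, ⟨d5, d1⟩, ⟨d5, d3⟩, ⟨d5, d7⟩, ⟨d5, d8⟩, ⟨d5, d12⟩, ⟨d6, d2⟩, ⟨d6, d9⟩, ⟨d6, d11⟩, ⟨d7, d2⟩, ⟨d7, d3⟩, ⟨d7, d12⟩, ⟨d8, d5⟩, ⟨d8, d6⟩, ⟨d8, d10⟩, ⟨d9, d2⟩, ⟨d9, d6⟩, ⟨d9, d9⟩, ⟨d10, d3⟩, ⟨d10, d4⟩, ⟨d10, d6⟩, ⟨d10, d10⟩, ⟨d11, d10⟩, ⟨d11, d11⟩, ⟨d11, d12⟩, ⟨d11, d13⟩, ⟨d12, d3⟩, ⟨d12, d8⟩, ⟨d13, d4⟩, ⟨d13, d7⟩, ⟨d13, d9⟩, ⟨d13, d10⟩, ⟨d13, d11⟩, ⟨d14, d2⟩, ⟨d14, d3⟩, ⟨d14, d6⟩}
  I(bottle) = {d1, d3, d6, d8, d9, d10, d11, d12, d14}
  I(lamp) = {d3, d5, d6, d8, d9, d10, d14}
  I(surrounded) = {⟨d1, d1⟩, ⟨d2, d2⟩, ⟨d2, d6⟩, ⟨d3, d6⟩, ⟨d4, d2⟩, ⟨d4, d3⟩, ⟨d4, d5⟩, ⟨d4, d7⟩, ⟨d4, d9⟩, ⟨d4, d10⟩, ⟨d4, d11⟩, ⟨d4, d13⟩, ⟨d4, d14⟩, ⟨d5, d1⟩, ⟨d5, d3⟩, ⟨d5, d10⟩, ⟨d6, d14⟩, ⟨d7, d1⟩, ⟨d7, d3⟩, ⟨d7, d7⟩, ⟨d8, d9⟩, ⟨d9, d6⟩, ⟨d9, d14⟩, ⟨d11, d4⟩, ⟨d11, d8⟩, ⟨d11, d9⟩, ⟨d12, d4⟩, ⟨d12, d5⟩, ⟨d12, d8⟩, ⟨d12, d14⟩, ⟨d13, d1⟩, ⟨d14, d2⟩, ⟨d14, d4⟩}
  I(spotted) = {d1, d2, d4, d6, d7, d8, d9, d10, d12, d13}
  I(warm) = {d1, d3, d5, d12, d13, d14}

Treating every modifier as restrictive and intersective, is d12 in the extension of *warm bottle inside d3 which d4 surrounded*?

⟦inside d3⟧ = {x : ⟨x, d3⟩ ∈ ⟦inside⟧} = {d1, d2, d4, d5, d7, d10, d12, d14}
⟦which d4 surrounded⟧ = {x : ⟨d4, x⟩ ∈ ⟦surrounded⟧} = {d2, d3, d5, d7, d9, d10, d11, d13, d14}
⟦bottle⟧ = {d1, d3, d6, d8, d9, d10, d11, d12, d14}
… ∩ ⟦inside d3⟧ = {d1, d3, d6, d8, d9, d10, d11, d12, d14} ∩ {d1, d2, d4, d5, d7, d10, d12, d14} = {d1, d10, d12, d14}
… ∩ ⟦which d4 surrounded⟧ = {d1, d10, d12, d14} ∩ {d2, d3, d5, d7, d9, d10, d11, d13, d14} = {d10, d14}
… ∩ ⟦warm⟧ = {d10, d14} ∩ {d1, d3, d5, d12, d13, d14} = {d14}
⟦warm bottle inside d3 which d4 surrounded⟧ = {d14}; d12 ∉ this set.

no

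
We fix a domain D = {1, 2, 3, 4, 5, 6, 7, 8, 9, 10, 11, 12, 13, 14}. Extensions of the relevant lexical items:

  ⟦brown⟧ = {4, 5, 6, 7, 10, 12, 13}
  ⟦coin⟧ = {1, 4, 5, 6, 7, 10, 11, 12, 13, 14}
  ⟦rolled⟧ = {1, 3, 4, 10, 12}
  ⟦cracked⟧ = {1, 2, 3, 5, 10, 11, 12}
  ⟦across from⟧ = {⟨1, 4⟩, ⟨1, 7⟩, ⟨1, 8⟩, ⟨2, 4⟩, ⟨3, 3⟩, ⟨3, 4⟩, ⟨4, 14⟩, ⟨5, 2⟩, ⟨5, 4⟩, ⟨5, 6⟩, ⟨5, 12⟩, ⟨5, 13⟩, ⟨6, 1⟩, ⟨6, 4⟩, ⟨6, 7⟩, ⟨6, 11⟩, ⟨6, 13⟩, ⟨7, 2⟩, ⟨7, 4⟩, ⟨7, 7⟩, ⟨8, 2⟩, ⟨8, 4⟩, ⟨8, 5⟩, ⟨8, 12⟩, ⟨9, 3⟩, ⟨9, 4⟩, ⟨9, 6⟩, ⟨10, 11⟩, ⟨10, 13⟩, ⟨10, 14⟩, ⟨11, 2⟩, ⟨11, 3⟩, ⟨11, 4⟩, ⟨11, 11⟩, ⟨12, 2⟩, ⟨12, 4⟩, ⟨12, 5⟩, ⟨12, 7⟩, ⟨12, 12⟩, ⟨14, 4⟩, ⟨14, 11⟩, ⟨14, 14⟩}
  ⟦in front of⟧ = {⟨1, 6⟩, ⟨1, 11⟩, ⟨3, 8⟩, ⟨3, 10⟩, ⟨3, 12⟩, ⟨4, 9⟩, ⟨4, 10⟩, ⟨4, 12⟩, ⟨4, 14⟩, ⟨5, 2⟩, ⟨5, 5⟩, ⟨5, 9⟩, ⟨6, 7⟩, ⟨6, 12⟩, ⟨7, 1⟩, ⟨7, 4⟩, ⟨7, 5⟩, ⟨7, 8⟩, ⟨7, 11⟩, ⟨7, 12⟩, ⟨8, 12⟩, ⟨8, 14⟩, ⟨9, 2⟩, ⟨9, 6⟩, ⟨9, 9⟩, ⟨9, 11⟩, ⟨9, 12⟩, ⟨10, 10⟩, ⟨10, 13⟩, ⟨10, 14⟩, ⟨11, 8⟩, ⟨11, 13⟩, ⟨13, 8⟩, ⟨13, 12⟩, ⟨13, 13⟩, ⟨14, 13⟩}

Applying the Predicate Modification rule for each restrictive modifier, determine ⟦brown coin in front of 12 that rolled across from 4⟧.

⟦in front of 12⟧ = {x : ⟨x, 12⟩ ∈ ⟦in front of⟧} = {3, 4, 6, 7, 8, 9, 13}
⟦that rolled⟧ = ⟦rolled⟧ = {1, 3, 4, 10, 12}
⟦across from 4⟧ = {x : ⟨x, 4⟩ ∈ ⟦across from⟧} = {1, 2, 3, 5, 6, 7, 8, 9, 11, 12, 14}
⟦coin⟧ = {1, 4, 5, 6, 7, 10, 11, 12, 13, 14}
… ∩ ⟦in front of 12⟧ = {1, 4, 5, 6, 7, 10, 11, 12, 13, 14} ∩ {3, 4, 6, 7, 8, 9, 13} = {4, 6, 7, 13}
… ∩ ⟦that rolled⟧ = {4, 6, 7, 13} ∩ {1, 3, 4, 10, 12} = {4}
… ∩ ⟦across from 4⟧ = {4} ∩ {1, 2, 3, 5, 6, 7, 8, 9, 11, 12, 14} = ∅
… ∩ ⟦brown⟧ = ∅ ∩ {4, 5, 6, 7, 10, 12, 13} = ∅
So ⟦brown coin in front of 12 that rolled across from 4⟧ = { }.

{ }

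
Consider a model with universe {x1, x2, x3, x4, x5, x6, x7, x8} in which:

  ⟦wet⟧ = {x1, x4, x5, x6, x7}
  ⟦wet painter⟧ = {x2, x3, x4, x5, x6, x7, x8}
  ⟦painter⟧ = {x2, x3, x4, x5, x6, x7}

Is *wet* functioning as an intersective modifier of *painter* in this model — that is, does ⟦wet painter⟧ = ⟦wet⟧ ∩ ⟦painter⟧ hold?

⟦wet⟧ ∩ ⟦painter⟧ = {x1, x4, x5, x6, x7} ∩ {x2, x3, x4, x5, x6, x7} = {x4, x5, x6, x7}
Observed ⟦wet painter⟧ = {x2, x3, x4, x5, x6, x7, x8}.
These differ, so the modifier is not intersective in this model.

no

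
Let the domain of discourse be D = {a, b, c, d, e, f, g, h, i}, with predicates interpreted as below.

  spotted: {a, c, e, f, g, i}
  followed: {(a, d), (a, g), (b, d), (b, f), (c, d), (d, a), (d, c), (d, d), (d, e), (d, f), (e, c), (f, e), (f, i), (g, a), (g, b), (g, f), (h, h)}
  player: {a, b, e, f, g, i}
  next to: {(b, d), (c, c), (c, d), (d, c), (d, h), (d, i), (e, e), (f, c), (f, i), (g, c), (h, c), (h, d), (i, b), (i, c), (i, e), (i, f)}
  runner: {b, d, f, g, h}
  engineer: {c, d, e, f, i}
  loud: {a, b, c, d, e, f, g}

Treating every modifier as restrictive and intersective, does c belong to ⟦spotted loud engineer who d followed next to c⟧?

yes

⟦who d followed⟧ = {x : ⟨d, x⟩ ∈ ⟦followed⟧} = {a, c, d, e, f}
⟦next to c⟧ = {x : ⟨x, c⟩ ∈ ⟦next to⟧} = {c, d, f, g, h, i}
⟦engineer⟧ = {c, d, e, f, i}
… ∩ ⟦who d followed⟧ = {c, d, e, f, i} ∩ {a, c, d, e, f} = {c, d, e, f}
… ∩ ⟦next to c⟧ = {c, d, e, f} ∩ {c, d, f, g, h, i} = {c, d, f}
… ∩ ⟦spotted⟧ = {c, d, f} ∩ {a, c, e, f, g, i} = {c, f}
… ∩ ⟦loud⟧ = {c, f} ∩ {a, b, c, d, e, f, g} = {c, f}
⟦spotted loud engineer who d followed next to c⟧ = {c, f}; c ∈ this set.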